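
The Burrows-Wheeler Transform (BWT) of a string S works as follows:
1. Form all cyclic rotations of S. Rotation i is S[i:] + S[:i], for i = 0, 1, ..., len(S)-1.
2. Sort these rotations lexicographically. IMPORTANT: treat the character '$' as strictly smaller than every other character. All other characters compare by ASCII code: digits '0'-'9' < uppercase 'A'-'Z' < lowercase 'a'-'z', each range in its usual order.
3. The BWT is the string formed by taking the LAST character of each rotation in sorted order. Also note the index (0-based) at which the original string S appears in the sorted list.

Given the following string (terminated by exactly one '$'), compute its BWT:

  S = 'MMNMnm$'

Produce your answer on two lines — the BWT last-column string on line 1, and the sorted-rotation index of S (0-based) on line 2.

Answer: m$MNMnM
1

Derivation:
All 7 rotations (rotation i = S[i:]+S[:i]):
  rot[0] = MMNMnm$
  rot[1] = MNMnm$M
  rot[2] = NMnm$MM
  rot[3] = Mnm$MMN
  rot[4] = nm$MMNM
  rot[5] = m$MMNMn
  rot[6] = $MMNMnm
Sorted (with $ < everything):
  sorted[0] = $MMNMnm  (last char: 'm')
  sorted[1] = MMNMnm$  (last char: '$')
  sorted[2] = MNMnm$M  (last char: 'M')
  sorted[3] = Mnm$MMN  (last char: 'N')
  sorted[4] = NMnm$MM  (last char: 'M')
  sorted[5] = m$MMNMn  (last char: 'n')
  sorted[6] = nm$MMNM  (last char: 'M')
Last column: m$MNMnM
Original string S is at sorted index 1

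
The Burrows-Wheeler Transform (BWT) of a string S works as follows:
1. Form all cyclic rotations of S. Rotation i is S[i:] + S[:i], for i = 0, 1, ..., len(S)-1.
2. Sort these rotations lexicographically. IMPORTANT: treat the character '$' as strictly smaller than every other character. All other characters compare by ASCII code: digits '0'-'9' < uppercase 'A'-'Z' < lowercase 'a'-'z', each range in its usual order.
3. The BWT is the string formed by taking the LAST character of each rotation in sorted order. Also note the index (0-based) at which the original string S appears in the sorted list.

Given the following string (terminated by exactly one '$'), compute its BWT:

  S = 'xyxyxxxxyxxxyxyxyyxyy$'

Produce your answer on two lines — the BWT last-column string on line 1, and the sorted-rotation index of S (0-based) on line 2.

Answer: yyxyxxyx$xyyyyxxxxyxxx
8

Derivation:
All 22 rotations (rotation i = S[i:]+S[:i]):
  rot[0] = xyxyxxxxyxxxyxyxyyxyy$
  rot[1] = yxyxxxxyxxxyxyxyyxyy$x
  rot[2] = xyxxxxyxxxyxyxyyxyy$xy
  rot[3] = yxxxxyxxxyxyxyyxyy$xyx
  rot[4] = xxxxyxxxyxyxyyxyy$xyxy
  rot[5] = xxxyxxxyxyxyyxyy$xyxyx
  rot[6] = xxyxxxyxyxyyxyy$xyxyxx
  rot[7] = xyxxxyxyxyyxyy$xyxyxxx
  rot[8] = yxxxyxyxyyxyy$xyxyxxxx
  rot[9] = xxxyxyxyyxyy$xyxyxxxxy
  rot[10] = xxyxyxyyxyy$xyxyxxxxyx
  rot[11] = xyxyxyyxyy$xyxyxxxxyxx
  rot[12] = yxyxyyxyy$xyxyxxxxyxxx
  rot[13] = xyxyyxyy$xyxyxxxxyxxxy
  rot[14] = yxyyxyy$xyxyxxxxyxxxyx
  rot[15] = xyyxyy$xyxyxxxxyxxxyxy
  rot[16] = yyxyy$xyxyxxxxyxxxyxyx
  rot[17] = yxyy$xyxyxxxxyxxxyxyxy
  rot[18] = xyy$xyxyxxxxyxxxyxyxyy
  rot[19] = yy$xyxyxxxxyxxxyxyxyyx
  rot[20] = y$xyxyxxxxyxxxyxyxyyxy
  rot[21] = $xyxyxxxxyxxxyxyxyyxyy
Sorted (with $ < everything):
  sorted[0] = $xyxyxxxxyxxxyxyxyyxyy  (last char: 'y')
  sorted[1] = xxxxyxxxyxyxyyxyy$xyxy  (last char: 'y')
  sorted[2] = xxxyxxxyxyxyyxyy$xyxyx  (last char: 'x')
  sorted[3] = xxxyxyxyyxyy$xyxyxxxxy  (last char: 'y')
  sorted[4] = xxyxxxyxyxyyxyy$xyxyxx  (last char: 'x')
  sorted[5] = xxyxyxyyxyy$xyxyxxxxyx  (last char: 'x')
  sorted[6] = xyxxxxyxxxyxyxyyxyy$xy  (last char: 'y')
  sorted[7] = xyxxxyxyxyyxyy$xyxyxxx  (last char: 'x')
  sorted[8] = xyxyxxxxyxxxyxyxyyxyy$  (last char: '$')
  sorted[9] = xyxyxyyxyy$xyxyxxxxyxx  (last char: 'x')
  sorted[10] = xyxyyxyy$xyxyxxxxyxxxy  (last char: 'y')
  sorted[11] = xyy$xyxyxxxxyxxxyxyxyy  (last char: 'y')
  sorted[12] = xyyxyy$xyxyxxxxyxxxyxy  (last char: 'y')
  sorted[13] = y$xyxyxxxxyxxxyxyxyyxy  (last char: 'y')
  sorted[14] = yxxxxyxxxyxyxyyxyy$xyx  (last char: 'x')
  sorted[15] = yxxxyxyxyyxyy$xyxyxxxx  (last char: 'x')
  sorted[16] = yxyxxxxyxxxyxyxyyxyy$x  (last char: 'x')
  sorted[17] = yxyxyyxyy$xyxyxxxxyxxx  (last char: 'x')
  sorted[18] = yxyy$xyxyxxxxyxxxyxyxy  (last char: 'y')
  sorted[19] = yxyyxyy$xyxyxxxxyxxxyx  (last char: 'x')
  sorted[20] = yy$xyxyxxxxyxxxyxyxyyx  (last char: 'x')
  sorted[21] = yyxyy$xyxyxxxxyxxxyxyx  (last char: 'x')
Last column: yyxyxxyx$xyyyyxxxxyxxx
Original string S is at sorted index 8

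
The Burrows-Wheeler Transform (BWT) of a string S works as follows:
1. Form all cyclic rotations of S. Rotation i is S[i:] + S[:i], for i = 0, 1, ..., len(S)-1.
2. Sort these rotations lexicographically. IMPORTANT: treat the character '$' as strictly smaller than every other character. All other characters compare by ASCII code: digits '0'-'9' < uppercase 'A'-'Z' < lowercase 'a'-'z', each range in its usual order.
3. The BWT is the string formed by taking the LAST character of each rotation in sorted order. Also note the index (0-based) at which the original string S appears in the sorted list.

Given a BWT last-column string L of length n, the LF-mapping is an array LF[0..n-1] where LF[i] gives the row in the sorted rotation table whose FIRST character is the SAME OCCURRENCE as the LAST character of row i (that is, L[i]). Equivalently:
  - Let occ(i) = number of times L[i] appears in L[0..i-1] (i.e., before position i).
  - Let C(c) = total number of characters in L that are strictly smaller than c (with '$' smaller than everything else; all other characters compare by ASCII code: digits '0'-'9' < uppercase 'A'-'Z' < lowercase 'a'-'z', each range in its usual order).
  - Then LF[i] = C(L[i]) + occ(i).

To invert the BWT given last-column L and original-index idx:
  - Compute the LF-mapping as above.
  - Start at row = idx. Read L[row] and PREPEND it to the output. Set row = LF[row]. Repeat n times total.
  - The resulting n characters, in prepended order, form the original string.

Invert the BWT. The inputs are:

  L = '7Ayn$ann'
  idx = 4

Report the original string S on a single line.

LF mapping: 1 2 7 4 0 3 5 6
Walk LF starting at row 4, prepending L[row]:
  step 1: row=4, L[4]='$', prepend. Next row=LF[4]=0
  step 2: row=0, L[0]='7', prepend. Next row=LF[0]=1
  step 3: row=1, L[1]='A', prepend. Next row=LF[1]=2
  step 4: row=2, L[2]='y', prepend. Next row=LF[2]=7
  step 5: row=7, L[7]='n', prepend. Next row=LF[7]=6
  step 6: row=6, L[6]='n', prepend. Next row=LF[6]=5
  step 7: row=5, L[5]='a', prepend. Next row=LF[5]=3
  step 8: row=3, L[3]='n', prepend. Next row=LF[3]=4
Reversed output: nannyA7$

Answer: nannyA7$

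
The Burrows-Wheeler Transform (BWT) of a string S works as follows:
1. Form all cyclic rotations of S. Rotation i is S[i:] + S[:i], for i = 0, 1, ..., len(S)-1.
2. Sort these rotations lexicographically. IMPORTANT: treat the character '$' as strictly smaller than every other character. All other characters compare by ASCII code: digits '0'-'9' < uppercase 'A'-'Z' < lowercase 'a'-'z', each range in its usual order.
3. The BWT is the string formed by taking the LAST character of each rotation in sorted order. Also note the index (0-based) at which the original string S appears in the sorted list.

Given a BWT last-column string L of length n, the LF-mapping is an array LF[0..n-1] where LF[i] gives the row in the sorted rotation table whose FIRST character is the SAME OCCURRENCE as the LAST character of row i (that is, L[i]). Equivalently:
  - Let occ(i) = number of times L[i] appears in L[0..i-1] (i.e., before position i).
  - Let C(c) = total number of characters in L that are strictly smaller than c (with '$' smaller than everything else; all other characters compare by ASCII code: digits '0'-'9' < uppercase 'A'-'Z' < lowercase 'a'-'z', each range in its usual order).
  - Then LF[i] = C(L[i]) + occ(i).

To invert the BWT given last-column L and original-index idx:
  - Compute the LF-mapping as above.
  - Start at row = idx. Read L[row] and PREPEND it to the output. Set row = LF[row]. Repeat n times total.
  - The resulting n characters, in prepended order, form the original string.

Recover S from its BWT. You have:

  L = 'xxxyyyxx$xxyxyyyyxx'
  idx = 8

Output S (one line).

Answer: xyxxxyyyxxxyyyyxxx$

Derivation:
LF mapping: 1 2 3 11 12 13 4 5 0 6 7 14 8 15 16 17 18 9 10
Walk LF starting at row 8, prepending L[row]:
  step 1: row=8, L[8]='$', prepend. Next row=LF[8]=0
  step 2: row=0, L[0]='x', prepend. Next row=LF[0]=1
  step 3: row=1, L[1]='x', prepend. Next row=LF[1]=2
  step 4: row=2, L[2]='x', prepend. Next row=LF[2]=3
  step 5: row=3, L[3]='y', prepend. Next row=LF[3]=11
  step 6: row=11, L[11]='y', prepend. Next row=LF[11]=14
  step 7: row=14, L[14]='y', prepend. Next row=LF[14]=16
  step 8: row=16, L[16]='y', prepend. Next row=LF[16]=18
  step 9: row=18, L[18]='x', prepend. Next row=LF[18]=10
  step 10: row=10, L[10]='x', prepend. Next row=LF[10]=7
  step 11: row=7, L[7]='x', prepend. Next row=LF[7]=5
  step 12: row=5, L[5]='y', prepend. Next row=LF[5]=13
  step 13: row=13, L[13]='y', prepend. Next row=LF[13]=15
  step 14: row=15, L[15]='y', prepend. Next row=LF[15]=17
  step 15: row=17, L[17]='x', prepend. Next row=LF[17]=9
  step 16: row=9, L[9]='x', prepend. Next row=LF[9]=6
  step 17: row=6, L[6]='x', prepend. Next row=LF[6]=4
  step 18: row=4, L[4]='y', prepend. Next row=LF[4]=12
  step 19: row=12, L[12]='x', prepend. Next row=LF[12]=8
Reversed output: xyxxxyyyxxxyyyyxxx$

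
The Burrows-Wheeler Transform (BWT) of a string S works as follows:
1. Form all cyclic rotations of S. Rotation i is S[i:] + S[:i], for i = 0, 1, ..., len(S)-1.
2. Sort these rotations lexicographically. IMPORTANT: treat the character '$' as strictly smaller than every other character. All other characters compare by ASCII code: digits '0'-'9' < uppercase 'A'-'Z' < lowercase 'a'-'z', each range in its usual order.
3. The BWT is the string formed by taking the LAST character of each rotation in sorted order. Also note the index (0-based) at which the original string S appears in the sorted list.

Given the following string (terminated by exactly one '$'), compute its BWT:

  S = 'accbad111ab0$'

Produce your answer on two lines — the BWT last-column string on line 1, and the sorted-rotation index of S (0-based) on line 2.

All 13 rotations (rotation i = S[i:]+S[:i]):
  rot[0] = accbad111ab0$
  rot[1] = ccbad111ab0$a
  rot[2] = cbad111ab0$ac
  rot[3] = bad111ab0$acc
  rot[4] = ad111ab0$accb
  rot[5] = d111ab0$accba
  rot[6] = 111ab0$accbad
  rot[7] = 11ab0$accbad1
  rot[8] = 1ab0$accbad11
  rot[9] = ab0$accbad111
  rot[10] = b0$accbad111a
  rot[11] = 0$accbad111ab
  rot[12] = $accbad111ab0
Sorted (with $ < everything):
  sorted[0] = $accbad111ab0  (last char: '0')
  sorted[1] = 0$accbad111ab  (last char: 'b')
  sorted[2] = 111ab0$accbad  (last char: 'd')
  sorted[3] = 11ab0$accbad1  (last char: '1')
  sorted[4] = 1ab0$accbad11  (last char: '1')
  sorted[5] = ab0$accbad111  (last char: '1')
  sorted[6] = accbad111ab0$  (last char: '$')
  sorted[7] = ad111ab0$accb  (last char: 'b')
  sorted[8] = b0$accbad111a  (last char: 'a')
  sorted[9] = bad111ab0$acc  (last char: 'c')
  sorted[10] = cbad111ab0$ac  (last char: 'c')
  sorted[11] = ccbad111ab0$a  (last char: 'a')
  sorted[12] = d111ab0$accba  (last char: 'a')
Last column: 0bd111$baccaa
Original string S is at sorted index 6

Answer: 0bd111$baccaa
6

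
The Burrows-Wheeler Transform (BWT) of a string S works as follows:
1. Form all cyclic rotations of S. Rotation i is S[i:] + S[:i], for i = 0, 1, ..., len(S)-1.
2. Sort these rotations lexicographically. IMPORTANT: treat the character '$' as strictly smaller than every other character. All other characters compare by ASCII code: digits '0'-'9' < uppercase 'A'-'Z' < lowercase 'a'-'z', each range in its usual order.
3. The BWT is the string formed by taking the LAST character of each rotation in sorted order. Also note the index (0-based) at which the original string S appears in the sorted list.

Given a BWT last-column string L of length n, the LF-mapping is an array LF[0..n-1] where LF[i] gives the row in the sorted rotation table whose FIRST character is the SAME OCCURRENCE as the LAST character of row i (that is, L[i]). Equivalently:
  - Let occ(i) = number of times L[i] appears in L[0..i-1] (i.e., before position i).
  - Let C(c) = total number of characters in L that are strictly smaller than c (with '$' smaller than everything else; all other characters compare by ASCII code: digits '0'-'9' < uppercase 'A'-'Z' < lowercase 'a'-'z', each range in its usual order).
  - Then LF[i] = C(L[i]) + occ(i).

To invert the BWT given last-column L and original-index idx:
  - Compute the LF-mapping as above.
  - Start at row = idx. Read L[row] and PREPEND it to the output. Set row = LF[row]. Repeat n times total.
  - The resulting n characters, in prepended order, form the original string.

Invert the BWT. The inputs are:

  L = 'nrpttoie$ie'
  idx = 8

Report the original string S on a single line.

LF mapping: 5 8 7 9 10 6 3 1 0 4 2
Walk LF starting at row 8, prepending L[row]:
  step 1: row=8, L[8]='$', prepend. Next row=LF[8]=0
  step 2: row=0, L[0]='n', prepend. Next row=LF[0]=5
  step 3: row=5, L[5]='o', prepend. Next row=LF[5]=6
  step 4: row=6, L[6]='i', prepend. Next row=LF[6]=3
  step 5: row=3, L[3]='t', prepend. Next row=LF[3]=9
  step 6: row=9, L[9]='i', prepend. Next row=LF[9]=4
  step 7: row=4, L[4]='t', prepend. Next row=LF[4]=10
  step 8: row=10, L[10]='e', prepend. Next row=LF[10]=2
  step 9: row=2, L[2]='p', prepend. Next row=LF[2]=7
  step 10: row=7, L[7]='e', prepend. Next row=LF[7]=1
  step 11: row=1, L[1]='r', prepend. Next row=LF[1]=8
Reversed output: repetition$

Answer: repetition$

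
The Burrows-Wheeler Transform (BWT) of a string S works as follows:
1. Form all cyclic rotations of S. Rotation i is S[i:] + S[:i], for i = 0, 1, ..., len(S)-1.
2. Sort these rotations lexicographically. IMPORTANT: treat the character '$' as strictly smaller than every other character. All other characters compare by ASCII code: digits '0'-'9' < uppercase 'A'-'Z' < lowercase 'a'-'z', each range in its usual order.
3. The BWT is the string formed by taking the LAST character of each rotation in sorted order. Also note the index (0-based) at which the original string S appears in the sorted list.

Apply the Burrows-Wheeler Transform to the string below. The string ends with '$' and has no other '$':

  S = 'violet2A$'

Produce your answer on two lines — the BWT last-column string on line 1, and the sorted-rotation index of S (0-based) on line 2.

All 9 rotations (rotation i = S[i:]+S[:i]):
  rot[0] = violet2A$
  rot[1] = iolet2A$v
  rot[2] = olet2A$vi
  rot[3] = let2A$vio
  rot[4] = et2A$viol
  rot[5] = t2A$viole
  rot[6] = 2A$violet
  rot[7] = A$violet2
  rot[8] = $violet2A
Sorted (with $ < everything):
  sorted[0] = $violet2A  (last char: 'A')
  sorted[1] = 2A$violet  (last char: 't')
  sorted[2] = A$violet2  (last char: '2')
  sorted[3] = et2A$viol  (last char: 'l')
  sorted[4] = iolet2A$v  (last char: 'v')
  sorted[5] = let2A$vio  (last char: 'o')
  sorted[6] = olet2A$vi  (last char: 'i')
  sorted[7] = t2A$viole  (last char: 'e')
  sorted[8] = violet2A$  (last char: '$')
Last column: At2lvoie$
Original string S is at sorted index 8

Answer: At2lvoie$
8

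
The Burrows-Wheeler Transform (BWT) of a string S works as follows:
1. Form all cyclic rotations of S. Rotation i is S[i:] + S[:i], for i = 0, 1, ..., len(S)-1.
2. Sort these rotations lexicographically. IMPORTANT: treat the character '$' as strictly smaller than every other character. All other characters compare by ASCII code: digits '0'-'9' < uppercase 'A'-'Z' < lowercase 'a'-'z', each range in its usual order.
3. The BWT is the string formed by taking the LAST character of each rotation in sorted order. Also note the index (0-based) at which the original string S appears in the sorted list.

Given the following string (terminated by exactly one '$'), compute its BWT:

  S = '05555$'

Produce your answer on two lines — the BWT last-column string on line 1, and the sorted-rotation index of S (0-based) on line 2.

All 6 rotations (rotation i = S[i:]+S[:i]):
  rot[0] = 05555$
  rot[1] = 5555$0
  rot[2] = 555$05
  rot[3] = 55$055
  rot[4] = 5$0555
  rot[5] = $05555
Sorted (with $ < everything):
  sorted[0] = $05555  (last char: '5')
  sorted[1] = 05555$  (last char: '$')
  sorted[2] = 5$0555  (last char: '5')
  sorted[3] = 55$055  (last char: '5')
  sorted[4] = 555$05  (last char: '5')
  sorted[5] = 5555$0  (last char: '0')
Last column: 5$5550
Original string S is at sorted index 1

Answer: 5$5550
1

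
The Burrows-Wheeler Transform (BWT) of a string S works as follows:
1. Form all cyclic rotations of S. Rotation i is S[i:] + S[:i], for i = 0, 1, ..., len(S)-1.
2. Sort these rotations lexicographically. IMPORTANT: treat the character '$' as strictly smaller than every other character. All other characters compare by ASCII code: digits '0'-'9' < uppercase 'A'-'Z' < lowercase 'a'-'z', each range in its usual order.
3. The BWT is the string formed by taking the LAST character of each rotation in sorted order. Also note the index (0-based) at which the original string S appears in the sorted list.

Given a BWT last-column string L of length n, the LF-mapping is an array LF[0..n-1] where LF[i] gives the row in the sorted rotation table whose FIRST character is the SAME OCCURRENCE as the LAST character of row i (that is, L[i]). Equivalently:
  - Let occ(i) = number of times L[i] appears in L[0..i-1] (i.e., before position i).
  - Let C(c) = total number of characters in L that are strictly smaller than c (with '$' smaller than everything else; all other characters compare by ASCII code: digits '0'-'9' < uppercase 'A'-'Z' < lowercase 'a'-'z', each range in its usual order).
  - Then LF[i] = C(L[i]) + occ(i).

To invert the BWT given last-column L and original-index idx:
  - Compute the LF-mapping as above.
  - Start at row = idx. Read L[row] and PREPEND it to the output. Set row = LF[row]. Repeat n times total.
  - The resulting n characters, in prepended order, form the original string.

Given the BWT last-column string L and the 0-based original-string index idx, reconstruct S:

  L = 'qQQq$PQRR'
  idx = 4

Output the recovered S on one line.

LF mapping: 7 2 3 8 0 1 4 5 6
Walk LF starting at row 4, prepending L[row]:
  step 1: row=4, L[4]='$', prepend. Next row=LF[4]=0
  step 2: row=0, L[0]='q', prepend. Next row=LF[0]=7
  step 3: row=7, L[7]='R', prepend. Next row=LF[7]=5
  step 4: row=5, L[5]='P', prepend. Next row=LF[5]=1
  step 5: row=1, L[1]='Q', prepend. Next row=LF[1]=2
  step 6: row=2, L[2]='Q', prepend. Next row=LF[2]=3
  step 7: row=3, L[3]='q', prepend. Next row=LF[3]=8
  step 8: row=8, L[8]='R', prepend. Next row=LF[8]=6
  step 9: row=6, L[6]='Q', prepend. Next row=LF[6]=4
Reversed output: QRqQQPRq$

Answer: QRqQQPRq$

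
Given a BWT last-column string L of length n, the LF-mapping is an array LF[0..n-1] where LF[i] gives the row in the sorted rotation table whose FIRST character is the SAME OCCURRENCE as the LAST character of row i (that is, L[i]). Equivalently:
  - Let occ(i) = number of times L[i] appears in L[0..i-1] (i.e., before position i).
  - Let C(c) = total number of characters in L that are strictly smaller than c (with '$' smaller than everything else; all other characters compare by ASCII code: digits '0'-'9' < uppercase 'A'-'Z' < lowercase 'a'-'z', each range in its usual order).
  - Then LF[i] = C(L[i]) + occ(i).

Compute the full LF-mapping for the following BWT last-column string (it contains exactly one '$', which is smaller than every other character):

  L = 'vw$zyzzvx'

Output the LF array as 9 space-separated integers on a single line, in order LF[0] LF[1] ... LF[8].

Answer: 1 3 0 6 5 7 8 2 4

Derivation:
Char counts: '$':1, 'v':2, 'w':1, 'x':1, 'y':1, 'z':3
C (first-col start): C('$')=0, C('v')=1, C('w')=3, C('x')=4, C('y')=5, C('z')=6
L[0]='v': occ=0, LF[0]=C('v')+0=1+0=1
L[1]='w': occ=0, LF[1]=C('w')+0=3+0=3
L[2]='$': occ=0, LF[2]=C('$')+0=0+0=0
L[3]='z': occ=0, LF[3]=C('z')+0=6+0=6
L[4]='y': occ=0, LF[4]=C('y')+0=5+0=5
L[5]='z': occ=1, LF[5]=C('z')+1=6+1=7
L[6]='z': occ=2, LF[6]=C('z')+2=6+2=8
L[7]='v': occ=1, LF[7]=C('v')+1=1+1=2
L[8]='x': occ=0, LF[8]=C('x')+0=4+0=4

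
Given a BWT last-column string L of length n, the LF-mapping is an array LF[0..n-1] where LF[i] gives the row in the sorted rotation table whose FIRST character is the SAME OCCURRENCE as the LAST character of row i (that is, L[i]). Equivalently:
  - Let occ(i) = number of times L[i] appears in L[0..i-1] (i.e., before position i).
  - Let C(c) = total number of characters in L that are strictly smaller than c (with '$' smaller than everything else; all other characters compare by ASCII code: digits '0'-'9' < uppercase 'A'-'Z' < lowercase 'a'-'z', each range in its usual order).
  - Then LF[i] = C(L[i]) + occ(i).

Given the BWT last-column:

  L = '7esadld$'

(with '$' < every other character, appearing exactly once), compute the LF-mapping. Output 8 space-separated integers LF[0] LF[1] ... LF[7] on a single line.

Answer: 1 5 7 2 3 6 4 0

Derivation:
Char counts: '$':1, '7':1, 'a':1, 'd':2, 'e':1, 'l':1, 's':1
C (first-col start): C('$')=0, C('7')=1, C('a')=2, C('d')=3, C('e')=5, C('l')=6, C('s')=7
L[0]='7': occ=0, LF[0]=C('7')+0=1+0=1
L[1]='e': occ=0, LF[1]=C('e')+0=5+0=5
L[2]='s': occ=0, LF[2]=C('s')+0=7+0=7
L[3]='a': occ=0, LF[3]=C('a')+0=2+0=2
L[4]='d': occ=0, LF[4]=C('d')+0=3+0=3
L[5]='l': occ=0, LF[5]=C('l')+0=6+0=6
L[6]='d': occ=1, LF[6]=C('d')+1=3+1=4
L[7]='$': occ=0, LF[7]=C('$')+0=0+0=0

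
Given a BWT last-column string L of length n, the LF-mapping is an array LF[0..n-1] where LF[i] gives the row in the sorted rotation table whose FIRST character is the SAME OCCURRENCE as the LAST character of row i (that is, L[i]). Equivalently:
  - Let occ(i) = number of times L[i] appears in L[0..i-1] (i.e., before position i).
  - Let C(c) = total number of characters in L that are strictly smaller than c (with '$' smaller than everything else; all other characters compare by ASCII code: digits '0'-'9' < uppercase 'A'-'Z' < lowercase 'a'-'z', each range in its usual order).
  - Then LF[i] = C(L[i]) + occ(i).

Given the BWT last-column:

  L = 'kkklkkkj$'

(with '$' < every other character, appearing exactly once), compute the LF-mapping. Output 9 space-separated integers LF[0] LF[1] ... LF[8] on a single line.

Answer: 2 3 4 8 5 6 7 1 0

Derivation:
Char counts: '$':1, 'j':1, 'k':6, 'l':1
C (first-col start): C('$')=0, C('j')=1, C('k')=2, C('l')=8
L[0]='k': occ=0, LF[0]=C('k')+0=2+0=2
L[1]='k': occ=1, LF[1]=C('k')+1=2+1=3
L[2]='k': occ=2, LF[2]=C('k')+2=2+2=4
L[3]='l': occ=0, LF[3]=C('l')+0=8+0=8
L[4]='k': occ=3, LF[4]=C('k')+3=2+3=5
L[5]='k': occ=4, LF[5]=C('k')+4=2+4=6
L[6]='k': occ=5, LF[6]=C('k')+5=2+5=7
L[7]='j': occ=0, LF[7]=C('j')+0=1+0=1
L[8]='$': occ=0, LF[8]=C('$')+0=0+0=0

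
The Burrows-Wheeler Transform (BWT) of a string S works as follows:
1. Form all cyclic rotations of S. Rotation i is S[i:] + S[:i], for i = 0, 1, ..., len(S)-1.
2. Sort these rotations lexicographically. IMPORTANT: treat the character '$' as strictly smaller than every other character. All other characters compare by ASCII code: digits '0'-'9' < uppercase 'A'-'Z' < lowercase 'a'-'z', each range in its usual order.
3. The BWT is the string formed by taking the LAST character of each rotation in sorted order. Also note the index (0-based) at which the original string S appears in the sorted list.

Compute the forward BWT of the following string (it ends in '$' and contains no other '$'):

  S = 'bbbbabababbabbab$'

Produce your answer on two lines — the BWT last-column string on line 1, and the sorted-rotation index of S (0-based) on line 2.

Answer: bbbbbbabbabaabab$
16

Derivation:
All 17 rotations (rotation i = S[i:]+S[:i]):
  rot[0] = bbbbabababbabbab$
  rot[1] = bbbabababbabbab$b
  rot[2] = bbabababbabbab$bb
  rot[3] = babababbabbab$bbb
  rot[4] = abababbabbab$bbbb
  rot[5] = bababbabbab$bbbba
  rot[6] = ababbabbab$bbbbab
  rot[7] = babbabbab$bbbbaba
  rot[8] = abbabbab$bbbbabab
  rot[9] = bbabbab$bbbbababa
  rot[10] = babbab$bbbbababab
  rot[11] = abbab$bbbbabababb
  rot[12] = bbab$bbbbabababba
  rot[13] = bab$bbbbabababbab
  rot[14] = ab$bbbbabababbabb
  rot[15] = b$bbbbabababbabba
  rot[16] = $bbbbabababbabbab
Sorted (with $ < everything):
  sorted[0] = $bbbbabababbabbab  (last char: 'b')
  sorted[1] = ab$bbbbabababbabb  (last char: 'b')
  sorted[2] = abababbabbab$bbbb  (last char: 'b')
  sorted[3] = ababbabbab$bbbbab  (last char: 'b')
  sorted[4] = abbab$bbbbabababb  (last char: 'b')
  sorted[5] = abbabbab$bbbbabab  (last char: 'b')
  sorted[6] = b$bbbbabababbabba  (last char: 'a')
  sorted[7] = bab$bbbbabababbab  (last char: 'b')
  sorted[8] = babababbabbab$bbb  (last char: 'b')
  sorted[9] = bababbabbab$bbbba  (last char: 'a')
  sorted[10] = babbab$bbbbababab  (last char: 'b')
  sorted[11] = babbabbab$bbbbaba  (last char: 'a')
  sorted[12] = bbab$bbbbabababba  (last char: 'a')
  sorted[13] = bbabababbabbab$bb  (last char: 'b')
  sorted[14] = bbabbab$bbbbababa  (last char: 'a')
  sorted[15] = bbbabababbabbab$b  (last char: 'b')
  sorted[16] = bbbbabababbabbab$  (last char: '$')
Last column: bbbbbbabbabaabab$
Original string S is at sorted index 16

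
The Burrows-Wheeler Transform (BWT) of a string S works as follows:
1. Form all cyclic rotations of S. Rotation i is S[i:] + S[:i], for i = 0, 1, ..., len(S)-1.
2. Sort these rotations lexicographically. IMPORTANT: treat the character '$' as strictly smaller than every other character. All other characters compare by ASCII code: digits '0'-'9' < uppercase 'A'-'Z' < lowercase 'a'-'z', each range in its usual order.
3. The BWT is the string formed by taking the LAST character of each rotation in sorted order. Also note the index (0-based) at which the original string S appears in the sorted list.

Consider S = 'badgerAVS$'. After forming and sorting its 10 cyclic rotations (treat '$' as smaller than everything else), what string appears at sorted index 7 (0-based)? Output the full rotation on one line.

All 10 rotations (rotation i = S[i:]+S[:i]):
  rot[0] = badgerAVS$
  rot[1] = adgerAVS$b
  rot[2] = dgerAVS$ba
  rot[3] = gerAVS$bad
  rot[4] = erAVS$badg
  rot[5] = rAVS$badge
  rot[6] = AVS$badger
  rot[7] = VS$badgerA
  rot[8] = S$badgerAV
  rot[9] = $badgerAVS
Sorted (with $ < everything):
  sorted[0] = $badgerAVS
  sorted[1] = AVS$badger
  sorted[2] = S$badgerAV
  sorted[3] = VS$badgerA
  sorted[4] = adgerAVS$b
  sorted[5] = badgerAVS$
  sorted[6] = dgerAVS$ba
  sorted[7] = erAVS$badg
  sorted[8] = gerAVS$bad
  sorted[9] = rAVS$badge
sorted[7] = erAVS$badg

Answer: erAVS$badg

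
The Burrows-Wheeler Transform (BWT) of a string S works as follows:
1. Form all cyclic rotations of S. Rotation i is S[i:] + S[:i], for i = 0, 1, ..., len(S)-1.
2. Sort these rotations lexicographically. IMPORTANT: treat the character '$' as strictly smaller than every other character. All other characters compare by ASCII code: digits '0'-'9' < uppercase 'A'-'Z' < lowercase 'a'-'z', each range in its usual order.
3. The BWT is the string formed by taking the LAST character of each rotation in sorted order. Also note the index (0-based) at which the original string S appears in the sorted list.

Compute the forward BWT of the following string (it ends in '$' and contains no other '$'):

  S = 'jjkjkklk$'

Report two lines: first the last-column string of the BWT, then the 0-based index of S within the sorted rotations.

Answer: k$jkljjkk
1

Derivation:
All 9 rotations (rotation i = S[i:]+S[:i]):
  rot[0] = jjkjkklk$
  rot[1] = jkjkklk$j
  rot[2] = kjkklk$jj
  rot[3] = jkklk$jjk
  rot[4] = kklk$jjkj
  rot[5] = klk$jjkjk
  rot[6] = lk$jjkjkk
  rot[7] = k$jjkjkkl
  rot[8] = $jjkjkklk
Sorted (with $ < everything):
  sorted[0] = $jjkjkklk  (last char: 'k')
  sorted[1] = jjkjkklk$  (last char: '$')
  sorted[2] = jkjkklk$j  (last char: 'j')
  sorted[3] = jkklk$jjk  (last char: 'k')
  sorted[4] = k$jjkjkkl  (last char: 'l')
  sorted[5] = kjkklk$jj  (last char: 'j')
  sorted[6] = kklk$jjkj  (last char: 'j')
  sorted[7] = klk$jjkjk  (last char: 'k')
  sorted[8] = lk$jjkjkk  (last char: 'k')
Last column: k$jkljjkk
Original string S is at sorted index 1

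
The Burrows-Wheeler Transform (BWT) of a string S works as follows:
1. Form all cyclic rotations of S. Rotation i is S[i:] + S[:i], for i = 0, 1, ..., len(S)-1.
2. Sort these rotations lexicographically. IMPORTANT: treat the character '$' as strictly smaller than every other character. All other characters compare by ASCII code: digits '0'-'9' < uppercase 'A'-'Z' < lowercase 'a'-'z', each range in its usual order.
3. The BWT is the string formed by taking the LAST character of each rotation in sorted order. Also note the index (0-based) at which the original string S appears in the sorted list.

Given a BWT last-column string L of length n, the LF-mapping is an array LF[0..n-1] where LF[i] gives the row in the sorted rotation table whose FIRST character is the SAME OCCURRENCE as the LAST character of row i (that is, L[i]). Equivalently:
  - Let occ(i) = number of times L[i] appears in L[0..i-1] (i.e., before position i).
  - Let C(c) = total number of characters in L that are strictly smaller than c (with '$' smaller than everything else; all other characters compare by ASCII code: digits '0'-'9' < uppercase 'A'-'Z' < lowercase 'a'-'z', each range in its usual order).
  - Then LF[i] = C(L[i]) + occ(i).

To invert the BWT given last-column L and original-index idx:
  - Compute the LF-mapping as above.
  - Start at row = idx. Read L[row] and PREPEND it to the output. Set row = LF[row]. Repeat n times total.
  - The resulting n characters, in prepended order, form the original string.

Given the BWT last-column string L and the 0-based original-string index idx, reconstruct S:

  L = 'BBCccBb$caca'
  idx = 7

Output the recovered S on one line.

LF mapping: 1 2 4 8 9 3 7 0 10 5 11 6
Walk LF starting at row 7, prepending L[row]:
  step 1: row=7, L[7]='$', prepend. Next row=LF[7]=0
  step 2: row=0, L[0]='B', prepend. Next row=LF[0]=1
  step 3: row=1, L[1]='B', prepend. Next row=LF[1]=2
  step 4: row=2, L[2]='C', prepend. Next row=LF[2]=4
  step 5: row=4, L[4]='c', prepend. Next row=LF[4]=9
  step 6: row=9, L[9]='a', prepend. Next row=LF[9]=5
  step 7: row=5, L[5]='B', prepend. Next row=LF[5]=3
  step 8: row=3, L[3]='c', prepend. Next row=LF[3]=8
  step 9: row=8, L[8]='c', prepend. Next row=LF[8]=10
  step 10: row=10, L[10]='c', prepend. Next row=LF[10]=11
  step 11: row=11, L[11]='a', prepend. Next row=LF[11]=6
  step 12: row=6, L[6]='b', prepend. Next row=LF[6]=7
Reversed output: bacccBacCBB$

Answer: bacccBacCBB$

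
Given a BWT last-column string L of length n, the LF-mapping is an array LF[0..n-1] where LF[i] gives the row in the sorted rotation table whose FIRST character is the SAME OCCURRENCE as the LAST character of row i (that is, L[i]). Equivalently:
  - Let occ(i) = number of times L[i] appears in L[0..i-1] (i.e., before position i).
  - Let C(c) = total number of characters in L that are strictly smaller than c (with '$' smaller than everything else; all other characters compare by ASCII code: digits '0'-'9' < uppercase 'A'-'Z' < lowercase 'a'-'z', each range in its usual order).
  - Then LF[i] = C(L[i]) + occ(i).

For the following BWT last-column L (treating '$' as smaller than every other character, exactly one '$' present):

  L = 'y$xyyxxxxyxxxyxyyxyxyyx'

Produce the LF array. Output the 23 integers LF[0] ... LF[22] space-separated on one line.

Char counts: '$':1, 'x':12, 'y':10
C (first-col start): C('$')=0, C('x')=1, C('y')=13
L[0]='y': occ=0, LF[0]=C('y')+0=13+0=13
L[1]='$': occ=0, LF[1]=C('$')+0=0+0=0
L[2]='x': occ=0, LF[2]=C('x')+0=1+0=1
L[3]='y': occ=1, LF[3]=C('y')+1=13+1=14
L[4]='y': occ=2, LF[4]=C('y')+2=13+2=15
L[5]='x': occ=1, LF[5]=C('x')+1=1+1=2
L[6]='x': occ=2, LF[6]=C('x')+2=1+2=3
L[7]='x': occ=3, LF[7]=C('x')+3=1+3=4
L[8]='x': occ=4, LF[8]=C('x')+4=1+4=5
L[9]='y': occ=3, LF[9]=C('y')+3=13+3=16
L[10]='x': occ=5, LF[10]=C('x')+5=1+5=6
L[11]='x': occ=6, LF[11]=C('x')+6=1+6=7
L[12]='x': occ=7, LF[12]=C('x')+7=1+7=8
L[13]='y': occ=4, LF[13]=C('y')+4=13+4=17
L[14]='x': occ=8, LF[14]=C('x')+8=1+8=9
L[15]='y': occ=5, LF[15]=C('y')+5=13+5=18
L[16]='y': occ=6, LF[16]=C('y')+6=13+6=19
L[17]='x': occ=9, LF[17]=C('x')+9=1+9=10
L[18]='y': occ=7, LF[18]=C('y')+7=13+7=20
L[19]='x': occ=10, LF[19]=C('x')+10=1+10=11
L[20]='y': occ=8, LF[20]=C('y')+8=13+8=21
L[21]='y': occ=9, LF[21]=C('y')+9=13+9=22
L[22]='x': occ=11, LF[22]=C('x')+11=1+11=12

Answer: 13 0 1 14 15 2 3 4 5 16 6 7 8 17 9 18 19 10 20 11 21 22 12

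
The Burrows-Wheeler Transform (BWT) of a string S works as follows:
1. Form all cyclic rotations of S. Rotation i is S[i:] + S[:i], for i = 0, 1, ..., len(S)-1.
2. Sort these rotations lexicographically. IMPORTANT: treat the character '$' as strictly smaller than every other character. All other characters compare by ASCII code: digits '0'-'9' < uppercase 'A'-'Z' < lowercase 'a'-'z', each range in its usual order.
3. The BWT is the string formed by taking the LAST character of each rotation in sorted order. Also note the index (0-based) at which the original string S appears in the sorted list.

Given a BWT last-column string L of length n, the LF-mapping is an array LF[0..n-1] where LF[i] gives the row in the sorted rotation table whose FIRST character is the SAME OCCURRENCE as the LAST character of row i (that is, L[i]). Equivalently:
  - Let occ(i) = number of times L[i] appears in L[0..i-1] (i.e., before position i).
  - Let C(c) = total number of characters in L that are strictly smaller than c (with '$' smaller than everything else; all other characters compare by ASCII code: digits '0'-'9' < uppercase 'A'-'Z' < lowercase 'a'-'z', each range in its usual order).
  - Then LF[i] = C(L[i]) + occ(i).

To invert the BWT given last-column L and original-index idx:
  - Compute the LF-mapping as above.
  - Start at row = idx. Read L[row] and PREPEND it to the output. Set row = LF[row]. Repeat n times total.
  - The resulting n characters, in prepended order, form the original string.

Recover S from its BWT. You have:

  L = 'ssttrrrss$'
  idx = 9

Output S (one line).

LF mapping: 4 5 8 9 1 2 3 6 7 0
Walk LF starting at row 9, prepending L[row]:
  step 1: row=9, L[9]='$', prepend. Next row=LF[9]=0
  step 2: row=0, L[0]='s', prepend. Next row=LF[0]=4
  step 3: row=4, L[4]='r', prepend. Next row=LF[4]=1
  step 4: row=1, L[1]='s', prepend. Next row=LF[1]=5
  step 5: row=5, L[5]='r', prepend. Next row=LF[5]=2
  step 6: row=2, L[2]='t', prepend. Next row=LF[2]=8
  step 7: row=8, L[8]='s', prepend. Next row=LF[8]=7
  step 8: row=7, L[7]='s', prepend. Next row=LF[7]=6
  step 9: row=6, L[6]='r', prepend. Next row=LF[6]=3
  step 10: row=3, L[3]='t', prepend. Next row=LF[3]=9
Reversed output: trsstrsrs$

Answer: trsstrsrs$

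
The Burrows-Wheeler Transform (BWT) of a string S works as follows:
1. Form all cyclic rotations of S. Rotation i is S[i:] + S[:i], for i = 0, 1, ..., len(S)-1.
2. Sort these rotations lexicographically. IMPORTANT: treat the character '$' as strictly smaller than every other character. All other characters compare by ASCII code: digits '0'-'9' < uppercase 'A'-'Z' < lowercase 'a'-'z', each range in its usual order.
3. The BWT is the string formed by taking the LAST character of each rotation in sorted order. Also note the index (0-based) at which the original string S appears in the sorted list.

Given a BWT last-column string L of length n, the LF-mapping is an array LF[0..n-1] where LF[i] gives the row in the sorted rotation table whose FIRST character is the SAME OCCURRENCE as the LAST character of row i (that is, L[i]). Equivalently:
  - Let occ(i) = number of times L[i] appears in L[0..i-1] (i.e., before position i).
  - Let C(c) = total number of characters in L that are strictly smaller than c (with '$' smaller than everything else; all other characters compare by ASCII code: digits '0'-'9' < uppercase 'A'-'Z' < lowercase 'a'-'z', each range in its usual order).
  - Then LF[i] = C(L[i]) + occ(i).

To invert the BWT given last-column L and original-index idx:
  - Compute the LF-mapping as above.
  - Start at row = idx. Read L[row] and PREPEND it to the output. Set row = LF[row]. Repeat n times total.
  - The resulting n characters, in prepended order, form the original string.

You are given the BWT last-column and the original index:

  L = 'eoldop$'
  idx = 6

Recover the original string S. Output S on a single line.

LF mapping: 2 4 3 1 5 6 0
Walk LF starting at row 6, prepending L[row]:
  step 1: row=6, L[6]='$', prepend. Next row=LF[6]=0
  step 2: row=0, L[0]='e', prepend. Next row=LF[0]=2
  step 3: row=2, L[2]='l', prepend. Next row=LF[2]=3
  step 4: row=3, L[3]='d', prepend. Next row=LF[3]=1
  step 5: row=1, L[1]='o', prepend. Next row=LF[1]=4
  step 6: row=4, L[4]='o', prepend. Next row=LF[4]=5
  step 7: row=5, L[5]='p', prepend. Next row=LF[5]=6
Reversed output: poodle$

Answer: poodle$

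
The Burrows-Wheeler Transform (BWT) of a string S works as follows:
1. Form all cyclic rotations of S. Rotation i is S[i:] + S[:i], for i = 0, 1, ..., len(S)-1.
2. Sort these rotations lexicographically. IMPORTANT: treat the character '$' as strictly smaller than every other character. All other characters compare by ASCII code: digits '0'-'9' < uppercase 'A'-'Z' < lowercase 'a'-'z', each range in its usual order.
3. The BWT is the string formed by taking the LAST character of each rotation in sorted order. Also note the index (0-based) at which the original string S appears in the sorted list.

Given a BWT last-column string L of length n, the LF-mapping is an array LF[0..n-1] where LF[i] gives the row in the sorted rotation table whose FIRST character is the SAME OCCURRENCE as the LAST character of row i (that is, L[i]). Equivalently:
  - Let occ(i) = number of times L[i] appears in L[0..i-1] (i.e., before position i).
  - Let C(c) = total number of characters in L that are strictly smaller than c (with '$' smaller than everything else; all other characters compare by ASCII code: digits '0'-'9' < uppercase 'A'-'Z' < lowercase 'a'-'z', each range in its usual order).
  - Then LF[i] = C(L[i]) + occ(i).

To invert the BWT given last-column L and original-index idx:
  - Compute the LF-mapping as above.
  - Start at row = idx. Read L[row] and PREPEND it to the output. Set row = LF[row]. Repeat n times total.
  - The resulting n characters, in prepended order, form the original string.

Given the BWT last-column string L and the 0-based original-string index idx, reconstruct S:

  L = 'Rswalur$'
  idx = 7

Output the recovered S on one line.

Answer: walrusR$

Derivation:
LF mapping: 1 5 7 2 3 6 4 0
Walk LF starting at row 7, prepending L[row]:
  step 1: row=7, L[7]='$', prepend. Next row=LF[7]=0
  step 2: row=0, L[0]='R', prepend. Next row=LF[0]=1
  step 3: row=1, L[1]='s', prepend. Next row=LF[1]=5
  step 4: row=5, L[5]='u', prepend. Next row=LF[5]=6
  step 5: row=6, L[6]='r', prepend. Next row=LF[6]=4
  step 6: row=4, L[4]='l', prepend. Next row=LF[4]=3
  step 7: row=3, L[3]='a', prepend. Next row=LF[3]=2
  step 8: row=2, L[2]='w', prepend. Next row=LF[2]=7
Reversed output: walrusR$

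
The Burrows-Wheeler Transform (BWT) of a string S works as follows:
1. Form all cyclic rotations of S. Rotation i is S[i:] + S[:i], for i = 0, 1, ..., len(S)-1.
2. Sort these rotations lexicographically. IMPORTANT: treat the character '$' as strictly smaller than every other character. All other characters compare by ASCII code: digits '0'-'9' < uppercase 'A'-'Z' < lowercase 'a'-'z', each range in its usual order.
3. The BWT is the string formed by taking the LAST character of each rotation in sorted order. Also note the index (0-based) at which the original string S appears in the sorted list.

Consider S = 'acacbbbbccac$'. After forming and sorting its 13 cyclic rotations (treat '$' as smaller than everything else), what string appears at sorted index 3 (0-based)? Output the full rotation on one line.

All 13 rotations (rotation i = S[i:]+S[:i]):
  rot[0] = acacbbbbccac$
  rot[1] = cacbbbbccac$a
  rot[2] = acbbbbccac$ac
  rot[3] = cbbbbccac$aca
  rot[4] = bbbbccac$acac
  rot[5] = bbbccac$acacb
  rot[6] = bbccac$acacbb
  rot[7] = bccac$acacbbb
  rot[8] = ccac$acacbbbb
  rot[9] = cac$acacbbbbc
  rot[10] = ac$acacbbbbcc
  rot[11] = c$acacbbbbcca
  rot[12] = $acacbbbbccac
Sorted (with $ < everything):
  sorted[0] = $acacbbbbccac
  sorted[1] = ac$acacbbbbcc
  sorted[2] = acacbbbbccac$
  sorted[3] = acbbbbccac$ac
  sorted[4] = bbbbccac$acac
  sorted[5] = bbbccac$acacb
  sorted[6] = bbccac$acacbb
  sorted[7] = bccac$acacbbb
  sorted[8] = c$acacbbbbcca
  sorted[9] = cac$acacbbbbc
  sorted[10] = cacbbbbccac$a
  sorted[11] = cbbbbccac$aca
  sorted[12] = ccac$acacbbbb
sorted[3] = acbbbbccac$ac

Answer: acbbbbccac$ac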